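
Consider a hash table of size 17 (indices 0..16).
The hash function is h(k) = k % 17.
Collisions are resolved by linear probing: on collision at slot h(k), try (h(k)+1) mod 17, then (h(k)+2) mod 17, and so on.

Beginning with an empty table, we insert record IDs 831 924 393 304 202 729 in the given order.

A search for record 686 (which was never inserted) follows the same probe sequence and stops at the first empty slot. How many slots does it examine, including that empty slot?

2

831 hashes to 15; slot 15 is free → place at 15.
924 hashes to 6; slot 6 is free → place at 6.
393 hashes to 2; slot 2 is free → place at 2.
304 hashes to 15; 15 taken → place at 16.
202 hashes to 15; 15,16 taken → place at 0.
729 hashes to 15; 15,16,0 taken → place at 1.
Table: [202, 729, 393, —, —, —, 924, —, —, —, —, —, —, —, —, 831, 304]
Lookup 686: h=6, probe 6,7 → slot 7 empty, not found.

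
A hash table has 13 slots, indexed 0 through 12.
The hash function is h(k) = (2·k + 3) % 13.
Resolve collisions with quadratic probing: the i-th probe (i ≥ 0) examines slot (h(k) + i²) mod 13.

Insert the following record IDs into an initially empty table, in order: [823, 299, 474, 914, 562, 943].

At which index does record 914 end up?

12

Insert 823: h=11, slot 11 empty => index 11.
Insert 299: h=3, slot 3 empty => index 3.
Insert 474: h=2, slot 2 empty => index 2.
Insert 914: h=11, slot 11 occupied => index 12.
Insert 562: h=9, slot 9 empty => index 9.
Insert 943: h=4, slot 4 empty => index 4.
Table: [∅, ∅, 474, 299, 943, ∅, ∅, ∅, ∅, 562, ∅, 823, 914]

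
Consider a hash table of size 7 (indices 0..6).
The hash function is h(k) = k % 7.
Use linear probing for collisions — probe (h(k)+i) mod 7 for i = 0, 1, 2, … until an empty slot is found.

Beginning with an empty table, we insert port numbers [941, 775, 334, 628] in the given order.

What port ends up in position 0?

941: h=3 => slot 3
775: h=5 => slot 5
334: h=5, probe 5,6 => slot 6
628: h=5, probe 5,6,0 => slot 0
Table: [628, —, —, 941, —, 775, 334]

628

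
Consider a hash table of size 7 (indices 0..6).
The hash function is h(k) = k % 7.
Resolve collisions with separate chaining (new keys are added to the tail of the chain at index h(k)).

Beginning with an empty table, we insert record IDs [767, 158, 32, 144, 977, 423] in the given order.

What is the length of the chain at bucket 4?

Insert 767: h=4, bucket 4 empty → new chain.
Insert 158: h=4, bucket 4 nonempty → append to chain.
Insert 32: h=4, bucket 4 nonempty → append to chain.
Insert 144: h=4, bucket 4 nonempty → append to chain.
Insert 977: h=4, bucket 4 nonempty → append to chain.
Insert 423: h=3, bucket 3 empty → new chain.
Final buckets:
0: .
1: .
2: .
3: 423
4: 767 -> 158 -> 32 -> 144 -> 977
5: .
6: .

5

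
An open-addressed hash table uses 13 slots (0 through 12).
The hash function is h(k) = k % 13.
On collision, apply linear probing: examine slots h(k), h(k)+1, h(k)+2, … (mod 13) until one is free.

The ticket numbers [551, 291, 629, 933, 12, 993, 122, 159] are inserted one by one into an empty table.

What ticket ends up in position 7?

629

551: h=5 => slot 5
291: h=5, probe 5,6 => slot 6
629: h=5, probe 5,6,7 => slot 7
933: h=10 => slot 10
12: h=12 => slot 12
993: h=5, probe 5,6,7,8 => slot 8
122: h=5, probe 5,6,7,8,9 => slot 9
159: h=3 => slot 3
Table: [_, _, _, 159, _, 551, 291, 629, 993, 122, 933, _, 12]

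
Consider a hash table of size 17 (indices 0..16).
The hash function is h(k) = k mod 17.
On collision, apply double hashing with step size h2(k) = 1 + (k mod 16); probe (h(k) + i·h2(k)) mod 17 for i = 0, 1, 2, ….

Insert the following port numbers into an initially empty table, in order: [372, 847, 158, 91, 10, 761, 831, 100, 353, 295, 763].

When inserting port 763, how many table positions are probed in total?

372: h=15 -> slot 15
847: h=14 -> slot 14
158: h=5 -> slot 5
91: h=6 -> slot 6
10: h=10 -> slot 10
761: h=13 -> slot 13
831: h=15, h2=16, probe 15,14,13,12 -> slot 12
100: h=15, h2=5, probe 15,3 -> slot 3
353: h=13, h2=2, probe 13,15,0 -> slot 0
295: h=6, h2=8, probe 6,14,5,13,4 -> slot 4
763: h=15, h2=12, probe 15,10,5,0,12,7 -> slot 7
Table: [353, ., ., 100, 295, 158, 91, 763, ., ., 10, ., 831, 761, 847, 372, .]

6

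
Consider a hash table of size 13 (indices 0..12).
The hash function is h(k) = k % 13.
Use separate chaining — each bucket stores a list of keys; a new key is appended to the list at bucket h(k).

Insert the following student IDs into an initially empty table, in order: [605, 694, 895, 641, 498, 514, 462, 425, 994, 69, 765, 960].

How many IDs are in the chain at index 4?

3

Insert 605: h=7, bucket 7 empty → new chain.
Insert 694: h=5, bucket 5 empty → new chain.
Insert 895: h=11, bucket 11 empty → new chain.
Insert 641: h=4, bucket 4 empty → new chain.
Insert 498: h=4, bucket 4 nonempty → append to chain.
Insert 514: h=7, bucket 7 nonempty → append to chain.
Insert 462: h=7, bucket 7 nonempty → append to chain.
Insert 425: h=9, bucket 9 empty → new chain.
Insert 994: h=6, bucket 6 empty → new chain.
Insert 69: h=4, bucket 4 nonempty → append to chain.
Insert 765: h=11, bucket 11 nonempty → append to chain.
Insert 960: h=11, bucket 11 nonempty → append to chain.
Final buckets:
0: -
1: -
2: -
3: -
4: 641 -> 498 -> 69
5: 694
6: 994
7: 605 -> 514 -> 462
8: -
9: 425
10: -
11: 895 -> 765 -> 960
12: -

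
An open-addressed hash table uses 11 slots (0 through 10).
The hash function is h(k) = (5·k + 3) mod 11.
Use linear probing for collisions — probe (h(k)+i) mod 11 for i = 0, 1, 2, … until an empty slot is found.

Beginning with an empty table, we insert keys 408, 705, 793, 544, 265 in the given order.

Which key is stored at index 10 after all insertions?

793

Insert 408: h=8, slot 8 empty => index 8.
Insert 705: h=8, slot 8 occupied => index 9.
Insert 793: h=8, slots 8,9 occupied => index 10.
Insert 544: h=6, slot 6 empty => index 6.
Insert 265: h=8, slots 8,9,10 occupied => index 0.
Table: [265, ∅, ∅, ∅, ∅, ∅, 544, ∅, 408, 705, 793]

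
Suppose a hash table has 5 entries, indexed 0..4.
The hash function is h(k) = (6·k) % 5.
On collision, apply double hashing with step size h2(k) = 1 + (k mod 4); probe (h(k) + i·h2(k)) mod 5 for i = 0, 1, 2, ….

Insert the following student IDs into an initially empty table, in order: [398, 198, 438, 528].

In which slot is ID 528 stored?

0

398 hashes to 3; slot 3 is free -> place at 3.
198 hashes to 3, h2=3; 3 taken -> place at 1.
438 hashes to 3, h2=3; 3,1 taken -> place at 4.
528 hashes to 3, h2=1; 3,4 taken -> place at 0.
Table: [528, 198, ., 398, 438]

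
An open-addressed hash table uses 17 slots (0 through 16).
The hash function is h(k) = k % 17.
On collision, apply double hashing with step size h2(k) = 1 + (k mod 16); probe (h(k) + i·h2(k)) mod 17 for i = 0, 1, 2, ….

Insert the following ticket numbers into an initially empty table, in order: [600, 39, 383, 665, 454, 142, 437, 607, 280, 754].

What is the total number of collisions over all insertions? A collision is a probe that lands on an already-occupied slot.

6

600: h=5 -> slot 5
39: h=5, h2=8, probe 5,13 -> slot 13
383: h=9 -> slot 9
665: h=2 -> slot 2
454: h=12 -> slot 12
142: h=6 -> slot 6
437: h=12, h2=6, probe 12,1 -> slot 1
607: h=12, h2=16, probe 12,11 -> slot 11
280: h=8 -> slot 8
754: h=6, h2=3, probe 6,9,12,15 -> slot 15
Table: [-, 437, 665, -, -, 600, 142, -, 280, 383, -, 607, 454, 39, -, 754, -]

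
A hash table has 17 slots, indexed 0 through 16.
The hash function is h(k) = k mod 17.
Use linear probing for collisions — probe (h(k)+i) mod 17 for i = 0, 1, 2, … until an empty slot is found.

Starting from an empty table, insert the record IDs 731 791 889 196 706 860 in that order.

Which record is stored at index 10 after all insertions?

196

Insert 731: h=0, slot 0 empty -> index 0.
Insert 791: h=9, slot 9 empty -> index 9.
Insert 889: h=5, slot 5 empty -> index 5.
Insert 196: h=9, slot 9 occupied -> index 10.
Insert 706: h=9, slots 9,10 occupied -> index 11.
Insert 860: h=10, slots 10,11 occupied -> index 12.
Table: [731, -, -, -, -, 889, -, -, -, 791, 196, 706, 860, -, -, -, -]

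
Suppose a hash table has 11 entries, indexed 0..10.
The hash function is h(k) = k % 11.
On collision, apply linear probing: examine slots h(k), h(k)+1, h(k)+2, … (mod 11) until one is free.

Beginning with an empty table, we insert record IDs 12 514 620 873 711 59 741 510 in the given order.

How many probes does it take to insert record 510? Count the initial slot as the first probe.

7

12 hashes to 1; slot 1 is free => place at 1.
514 hashes to 8; slot 8 is free => place at 8.
620 hashes to 4; slot 4 is free => place at 4.
873 hashes to 4; 4 taken => place at 5.
711 hashes to 7; slot 7 is free => place at 7.
59 hashes to 4; 4,5 taken => place at 6.
741 hashes to 4; 4,5,6,7,8 taken => place at 9.
510 hashes to 4; 4,5,6,7,8,9 taken => place at 10.
Table: [., 12, ., ., 620, 873, 59, 711, 514, 741, 510]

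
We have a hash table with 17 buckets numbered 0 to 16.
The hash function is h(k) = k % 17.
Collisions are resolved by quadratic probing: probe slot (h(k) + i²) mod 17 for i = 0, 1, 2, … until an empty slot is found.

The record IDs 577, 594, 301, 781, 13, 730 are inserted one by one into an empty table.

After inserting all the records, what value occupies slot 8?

730

Insert 577: h=16, slot 16 empty → index 16.
Insert 594: h=16, slot 16 occupied → index 0.
Insert 301: h=12, slot 12 empty → index 12.
Insert 781: h=16, slots 16,0 occupied → index 3.
Insert 13: h=13, slot 13 empty → index 13.
Insert 730: h=16, slots 16,0,3 occupied → index 8.
Table: [594, _, _, 781, _, _, _, _, 730, _, _, _, 301, 13, _, _, 577]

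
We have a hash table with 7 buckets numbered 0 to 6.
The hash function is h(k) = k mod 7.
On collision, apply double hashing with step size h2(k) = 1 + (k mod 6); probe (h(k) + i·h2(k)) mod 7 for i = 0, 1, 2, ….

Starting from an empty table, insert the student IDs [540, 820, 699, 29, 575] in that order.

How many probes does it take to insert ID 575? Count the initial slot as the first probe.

4

540 hashes to 1; slot 1 is free → place at 1.
820 hashes to 1, h2=5; 1 taken → place at 6.
699 hashes to 6, h2=4; 6 taken → place at 3.
29 hashes to 1, h2=6; 1 taken → place at 0.
575 hashes to 1, h2=6; 1,0,6 taken → place at 5.
Table: [29, 540, _, 699, _, 575, 820]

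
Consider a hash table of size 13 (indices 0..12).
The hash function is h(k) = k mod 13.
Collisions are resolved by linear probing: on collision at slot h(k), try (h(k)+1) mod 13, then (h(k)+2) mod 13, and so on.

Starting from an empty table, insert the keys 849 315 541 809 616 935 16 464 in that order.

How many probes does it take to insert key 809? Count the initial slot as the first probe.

Insert 849: h=4, slot 4 empty -> index 4.
Insert 315: h=3, slot 3 empty -> index 3.
Insert 541: h=8, slot 8 empty -> index 8.
Insert 809: h=3, slots 3,4 occupied -> index 5.
Insert 616: h=5, slot 5 occupied -> index 6.
Insert 935: h=12, slot 12 empty -> index 12.
Insert 16: h=3, slots 3,4,5,6 occupied -> index 7.
Insert 464: h=9, slot 9 empty -> index 9.
Table: [—, —, —, 315, 849, 809, 616, 16, 541, 464, —, —, 935]

3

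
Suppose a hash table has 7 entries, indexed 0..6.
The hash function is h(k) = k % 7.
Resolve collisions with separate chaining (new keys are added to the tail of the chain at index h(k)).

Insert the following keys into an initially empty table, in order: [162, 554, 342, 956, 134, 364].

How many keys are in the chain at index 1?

3

Insert 162: h=1, bucket 1 empty -> new chain.
Insert 554: h=1, bucket 1 nonempty -> append to chain.
Insert 342: h=6, bucket 6 empty -> new chain.
Insert 956: h=4, bucket 4 empty -> new chain.
Insert 134: h=1, bucket 1 nonempty -> append to chain.
Insert 364: h=0, bucket 0 empty -> new chain.
Final buckets:
0: 364
1: 162 -> 554 -> 134
2: -
3: -
4: 956
5: -
6: 342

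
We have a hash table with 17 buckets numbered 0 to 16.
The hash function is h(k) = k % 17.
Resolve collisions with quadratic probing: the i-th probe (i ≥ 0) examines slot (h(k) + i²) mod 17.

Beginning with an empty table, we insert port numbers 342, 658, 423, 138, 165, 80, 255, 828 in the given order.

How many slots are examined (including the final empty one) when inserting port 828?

4

342 hashes to 2; slot 2 is free -> place at 2.
658 hashes to 12; slot 12 is free -> place at 12.
423 hashes to 15; slot 15 is free -> place at 15.
138 hashes to 2; 2 taken -> place at 3.
165 hashes to 12; 12 taken -> place at 13.
80 hashes to 12; 12,13 taken -> place at 16.
255 hashes to 0; slot 0 is free -> place at 0.
828 hashes to 12; 12,13,16 taken -> place at 4.
Table: [255, ., 342, 138, 828, ., ., ., ., ., ., ., 658, 165, ., 423, 80]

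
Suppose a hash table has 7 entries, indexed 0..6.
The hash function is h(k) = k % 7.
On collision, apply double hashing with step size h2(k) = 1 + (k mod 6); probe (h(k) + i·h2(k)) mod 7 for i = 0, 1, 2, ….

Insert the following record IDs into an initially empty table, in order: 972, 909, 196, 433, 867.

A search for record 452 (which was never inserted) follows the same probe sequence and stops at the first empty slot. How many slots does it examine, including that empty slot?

5

972: h=6 => slot 6
909: h=6, h2=4, probe 6,3 => slot 3
196: h=0 => slot 0
433: h=6, h2=2, probe 6,1 => slot 1
867: h=6, h2=4, probe 6,3,0,4 => slot 4
Table: [196, 433, ., 909, 867, ., 972]
Lookup 452: h=4, h2=3, probe 4,0,3,6,2 → slot 2 empty, not found.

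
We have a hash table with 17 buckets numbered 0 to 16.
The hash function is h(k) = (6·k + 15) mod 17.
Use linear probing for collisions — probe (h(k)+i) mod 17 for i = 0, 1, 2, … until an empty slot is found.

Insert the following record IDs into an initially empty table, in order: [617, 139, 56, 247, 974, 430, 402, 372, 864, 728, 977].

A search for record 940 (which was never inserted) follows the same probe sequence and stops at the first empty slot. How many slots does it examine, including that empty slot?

617: h=11 → slot 11
139: h=16 → slot 16
56: h=11, probe 11,12 → slot 12
247: h=1 → slot 1
974: h=11, probe 11,12,13 → slot 13
430: h=11, probe 11,12,13,14 → slot 14
402: h=13, probe 13,14,15 → slot 15
372: h=3 → slot 3
864: h=14, probe 14,15,16,0 → slot 0
728: h=14, probe 14,15,16,0,1,2 → slot 2
977: h=12, probe 12,13,14,15,16,0,1,2,3,4 → slot 4
Table: [864, 247, 728, 372, 977, —, —, —, —, —, —, 617, 56, 974, 430, 402, 139]
Lookup 940: h=11, probe 11,12,13,14,15,16,0,1,2,3,4,5 → slot 5 empty, not found.

12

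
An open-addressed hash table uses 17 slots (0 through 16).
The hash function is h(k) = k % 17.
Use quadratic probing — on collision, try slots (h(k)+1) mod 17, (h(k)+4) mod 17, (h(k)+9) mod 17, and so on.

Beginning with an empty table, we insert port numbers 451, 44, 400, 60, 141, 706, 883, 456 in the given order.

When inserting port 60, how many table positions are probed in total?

4

451: h=9 => slot 9
44: h=10 => slot 10
400: h=9, probe 9,10,13 => slot 13
60: h=9, probe 9,10,13,1 => slot 1
141: h=5 => slot 5
706: h=9, probe 9,10,13,1,8 => slot 8
883: h=16 => slot 16
456: h=14 => slot 14
Table: [-, 60, -, -, -, 141, -, -, 706, 451, 44, -, -, 400, 456, -, 883]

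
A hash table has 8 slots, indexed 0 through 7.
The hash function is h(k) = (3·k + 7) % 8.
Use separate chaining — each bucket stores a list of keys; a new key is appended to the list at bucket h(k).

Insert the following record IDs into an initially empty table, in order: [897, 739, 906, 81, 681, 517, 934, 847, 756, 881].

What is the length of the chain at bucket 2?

4

Insert 897: h=2, bucket 2 empty -> new chain.
Insert 739: h=0, bucket 0 empty -> new chain.
Insert 906: h=5, bucket 5 empty -> new chain.
Insert 81: h=2, bucket 2 nonempty -> append to chain.
Insert 681: h=2, bucket 2 nonempty -> append to chain.
Insert 517: h=6, bucket 6 empty -> new chain.
Insert 934: h=1, bucket 1 empty -> new chain.
Insert 847: h=4, bucket 4 empty -> new chain.
Insert 756: h=3, bucket 3 empty -> new chain.
Insert 881: h=2, bucket 2 nonempty -> append to chain.
Final buckets:
0: 739
1: 934
2: 897 -> 81 -> 681 -> 881
3: 756
4: 847
5: 906
6: 517
7: _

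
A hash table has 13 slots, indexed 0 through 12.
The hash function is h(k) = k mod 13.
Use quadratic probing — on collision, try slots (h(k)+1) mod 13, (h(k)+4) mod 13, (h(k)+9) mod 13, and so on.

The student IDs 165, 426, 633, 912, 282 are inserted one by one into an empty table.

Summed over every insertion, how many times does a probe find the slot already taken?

165 hashes to 9; slot 9 is free -> place at 9.
426 hashes to 10; slot 10 is free -> place at 10.
633 hashes to 9; 9,10 taken -> place at 0.
912 hashes to 2; slot 2 is free -> place at 2.
282 hashes to 9; 9,10,0 taken -> place at 5.
Table: [633, ∅, 912, ∅, ∅, 282, ∅, ∅, ∅, 165, 426, ∅, ∅]

5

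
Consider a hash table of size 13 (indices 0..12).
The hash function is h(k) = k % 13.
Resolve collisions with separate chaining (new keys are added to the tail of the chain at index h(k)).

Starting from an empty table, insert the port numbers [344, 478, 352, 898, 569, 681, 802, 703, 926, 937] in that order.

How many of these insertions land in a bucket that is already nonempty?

Insert 344: h=6, bucket 6 empty -> new chain.
Insert 478: h=10, bucket 10 empty -> new chain.
Insert 352: h=1, bucket 1 empty -> new chain.
Insert 898: h=1, bucket 1 nonempty -> append to chain.
Insert 569: h=10, bucket 10 nonempty -> append to chain.
Insert 681: h=5, bucket 5 empty -> new chain.
Insert 802: h=9, bucket 9 empty -> new chain.
Insert 703: h=1, bucket 1 nonempty -> append to chain.
Insert 926: h=3, bucket 3 empty -> new chain.
Insert 937: h=1, bucket 1 nonempty -> append to chain.
Final buckets:
0: -
1: 352 -> 898 -> 703 -> 937
2: -
3: 926
4: -
5: 681
6: 344
7: -
8: -
9: 802
10: 478 -> 569
11: -
12: -

4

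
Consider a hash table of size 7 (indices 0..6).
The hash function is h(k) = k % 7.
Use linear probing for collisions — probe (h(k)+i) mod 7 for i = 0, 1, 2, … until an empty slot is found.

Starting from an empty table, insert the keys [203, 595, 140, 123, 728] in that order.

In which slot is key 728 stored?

Insert 203: h=0, slot 0 empty -> index 0.
Insert 595: h=0, slot 0 occupied -> index 1.
Insert 140: h=0, slots 0,1 occupied -> index 2.
Insert 123: h=4, slot 4 empty -> index 4.
Insert 728: h=0, slots 0,1,2 occupied -> index 3.
Table: [203, 595, 140, 728, 123, —, —]

3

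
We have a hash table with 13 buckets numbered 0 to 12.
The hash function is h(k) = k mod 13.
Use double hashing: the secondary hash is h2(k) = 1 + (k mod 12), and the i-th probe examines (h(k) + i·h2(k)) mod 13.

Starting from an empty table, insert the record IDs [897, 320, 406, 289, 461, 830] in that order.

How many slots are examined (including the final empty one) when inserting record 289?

2

897: h=0 -> slot 0
320: h=8 -> slot 8
406: h=3 -> slot 3
289: h=3, h2=2, probe 3,5 -> slot 5
461: h=6 -> slot 6
830: h=11 -> slot 11
Table: [897, ∅, ∅, 406, ∅, 289, 461, ∅, 320, ∅, ∅, 830, ∅]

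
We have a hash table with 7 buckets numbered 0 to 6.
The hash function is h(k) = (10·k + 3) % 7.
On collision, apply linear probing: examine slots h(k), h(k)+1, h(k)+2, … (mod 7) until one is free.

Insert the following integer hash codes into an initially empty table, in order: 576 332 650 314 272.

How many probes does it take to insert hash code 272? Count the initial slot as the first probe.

Insert 576: h=2, slot 2 empty → index 2.
Insert 332: h=5, slot 5 empty → index 5.
Insert 650: h=0, slot 0 empty → index 0.
Insert 314: h=0, slot 0 occupied → index 1.
Insert 272: h=0, slots 0,1,2 occupied → index 3.
Table: [650, 314, 576, 272, —, 332, —]

4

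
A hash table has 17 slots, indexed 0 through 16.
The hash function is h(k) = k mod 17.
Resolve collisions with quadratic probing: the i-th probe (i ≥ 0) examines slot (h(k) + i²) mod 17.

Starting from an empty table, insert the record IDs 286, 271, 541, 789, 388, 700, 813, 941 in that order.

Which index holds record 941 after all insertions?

10

286 hashes to 14; slot 14 is free -> place at 14.
271 hashes to 16; slot 16 is free -> place at 16.
541 hashes to 14; 14 taken -> place at 15.
789 hashes to 7; slot 7 is free -> place at 7.
388 hashes to 14; 14,15 taken -> place at 1.
700 hashes to 3; slot 3 is free -> place at 3.
813 hashes to 14; 14,15,1 taken -> place at 6.
941 hashes to 6; 6,7 taken -> place at 10.
Table: [∅, 388, ∅, 700, ∅, ∅, 813, 789, ∅, ∅, 941, ∅, ∅, ∅, 286, 541, 271]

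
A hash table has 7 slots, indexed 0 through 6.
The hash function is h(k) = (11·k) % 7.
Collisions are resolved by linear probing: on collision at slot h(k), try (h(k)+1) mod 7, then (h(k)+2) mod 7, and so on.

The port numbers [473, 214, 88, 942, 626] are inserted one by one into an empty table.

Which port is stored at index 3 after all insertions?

473 hashes to 2; slot 2 is free → place at 2.
214 hashes to 2; 2 taken → place at 3.
88 hashes to 2; 2,3 taken → place at 4.
942 hashes to 2; 2,3,4 taken → place at 5.
626 hashes to 5; 5 taken → place at 6.
Table: [—, —, 473, 214, 88, 942, 626]

214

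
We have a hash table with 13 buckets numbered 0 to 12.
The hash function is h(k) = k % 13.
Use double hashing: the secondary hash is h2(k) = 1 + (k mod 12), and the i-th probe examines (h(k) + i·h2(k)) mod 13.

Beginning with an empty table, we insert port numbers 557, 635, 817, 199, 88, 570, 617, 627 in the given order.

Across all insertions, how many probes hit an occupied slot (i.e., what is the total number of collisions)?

557 hashes to 11; slot 11 is free -> place at 11.
635 hashes to 11, h2=12; 11 taken -> place at 10.
817 hashes to 11, h2=2; 11 taken -> place at 0.
199 hashes to 4; slot 4 is free -> place at 4.
88 hashes to 10, h2=5; 10 taken -> place at 2.
570 hashes to 11, h2=7; 11 taken -> place at 5.
617 hashes to 6; slot 6 is free -> place at 6.
627 hashes to 3; slot 3 is free -> place at 3.
Table: [817, _, 88, 627, 199, 570, 617, _, _, _, 635, 557, _]

4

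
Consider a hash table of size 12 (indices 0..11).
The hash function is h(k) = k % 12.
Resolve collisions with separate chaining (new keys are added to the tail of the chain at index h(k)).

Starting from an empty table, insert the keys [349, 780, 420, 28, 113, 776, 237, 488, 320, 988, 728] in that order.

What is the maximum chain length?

Insert 349: h=1, bucket 1 empty → new chain.
Insert 780: h=0, bucket 0 empty → new chain.
Insert 420: h=0, bucket 0 nonempty → append to chain.
Insert 28: h=4, bucket 4 empty → new chain.
Insert 113: h=5, bucket 5 empty → new chain.
Insert 776: h=8, bucket 8 empty → new chain.
Insert 237: h=9, bucket 9 empty → new chain.
Insert 488: h=8, bucket 8 nonempty → append to chain.
Insert 320: h=8, bucket 8 nonempty → append to chain.
Insert 988: h=4, bucket 4 nonempty → append to chain.
Insert 728: h=8, bucket 8 nonempty → append to chain.
Final buckets:
0: 780 -> 420
1: 349
2: —
3: —
4: 28 -> 988
5: 113
6: —
7: —
8: 776 -> 488 -> 320 -> 728
9: 237
10: —
11: —

4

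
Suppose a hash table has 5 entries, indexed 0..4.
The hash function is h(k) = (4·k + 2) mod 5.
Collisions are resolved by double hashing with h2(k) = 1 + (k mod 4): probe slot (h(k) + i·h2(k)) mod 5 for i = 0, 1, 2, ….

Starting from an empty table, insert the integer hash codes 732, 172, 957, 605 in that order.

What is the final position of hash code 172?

1

Insert 732: h=0, slot 0 empty -> index 0.
Insert 172: h=0, h2=1, slot 0 occupied -> index 1.
Insert 957: h=0, h2=2, slot 0 occupied -> index 2.
Insert 605: h=2, h2=2, slot 2 occupied -> index 4.
Table: [732, 172, 957, -, 605]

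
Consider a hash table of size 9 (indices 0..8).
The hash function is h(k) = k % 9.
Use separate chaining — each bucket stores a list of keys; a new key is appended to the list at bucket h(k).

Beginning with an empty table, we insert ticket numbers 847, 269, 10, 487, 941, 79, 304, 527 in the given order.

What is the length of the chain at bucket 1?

3

847 -> bucket 1
269 -> bucket 8
10 -> bucket 1 (collision)
487 -> bucket 1 (collision)
941 -> bucket 5
79 -> bucket 7
304 -> bucket 7 (collision)
527 -> bucket 5 (collision)
Final buckets:
0: —
1: 847 -> 10 -> 487
2: —
3: —
4: —
5: 941 -> 527
6: —
7: 79 -> 304
8: 269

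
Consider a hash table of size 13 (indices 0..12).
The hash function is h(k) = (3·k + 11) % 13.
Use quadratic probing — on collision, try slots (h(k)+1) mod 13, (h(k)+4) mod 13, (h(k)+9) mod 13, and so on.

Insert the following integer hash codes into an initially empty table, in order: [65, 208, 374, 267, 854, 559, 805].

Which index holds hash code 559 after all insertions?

7

65 hashes to 11; slot 11 is free -> place at 11.
208 hashes to 11; 11 taken -> place at 12.
374 hashes to 2; slot 2 is free -> place at 2.
267 hashes to 6; slot 6 is free -> place at 6.
854 hashes to 12; 12 taken -> place at 0.
559 hashes to 11; 11,12,2 taken -> place at 7.
805 hashes to 8; slot 8 is free -> place at 8.
Table: [854, _, 374, _, _, _, 267, 559, 805, _, _, 65, 208]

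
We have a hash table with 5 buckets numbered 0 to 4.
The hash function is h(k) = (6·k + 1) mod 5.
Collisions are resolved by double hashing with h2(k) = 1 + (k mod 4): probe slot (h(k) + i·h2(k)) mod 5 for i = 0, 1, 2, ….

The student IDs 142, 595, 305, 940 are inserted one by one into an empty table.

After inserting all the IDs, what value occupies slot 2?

142 hashes to 3; slot 3 is free => place at 3.
595 hashes to 1; slot 1 is free => place at 1.
305 hashes to 1, h2=2; 1,3 taken => place at 0.
940 hashes to 1, h2=1; 1 taken => place at 2.
Table: [305, 595, 940, 142, ∅]

940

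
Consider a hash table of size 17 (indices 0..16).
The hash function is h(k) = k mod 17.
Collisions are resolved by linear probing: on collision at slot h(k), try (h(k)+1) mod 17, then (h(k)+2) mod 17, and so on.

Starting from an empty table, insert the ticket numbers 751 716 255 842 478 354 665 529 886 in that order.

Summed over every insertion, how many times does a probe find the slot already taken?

14

751 hashes to 3; slot 3 is free => place at 3.
716 hashes to 2; slot 2 is free => place at 2.
255 hashes to 0; slot 0 is free => place at 0.
842 hashes to 9; slot 9 is free => place at 9.
478 hashes to 2; 2,3 taken => place at 4.
354 hashes to 14; slot 14 is free => place at 14.
665 hashes to 2; 2,3,4 taken => place at 5.
529 hashes to 2; 2,3,4,5 taken => place at 6.
886 hashes to 2; 2,3,4,5,6 taken => place at 7.
Table: [255, -, 716, 751, 478, 665, 529, 886, -, 842, -, -, -, -, 354, -, -]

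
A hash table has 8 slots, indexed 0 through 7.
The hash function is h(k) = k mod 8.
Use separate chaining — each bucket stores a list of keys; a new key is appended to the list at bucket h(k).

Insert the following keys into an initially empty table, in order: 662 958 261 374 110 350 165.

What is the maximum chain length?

5

662 -> bucket 6
958 -> bucket 6 (collision)
261 -> bucket 5
374 -> bucket 6 (collision)
110 -> bucket 6 (collision)
350 -> bucket 6 (collision)
165 -> bucket 5 (collision)
Final buckets:
0: .
1: .
2: .
3: .
4: .
5: 261 -> 165
6: 662 -> 958 -> 374 -> 110 -> 350
7: .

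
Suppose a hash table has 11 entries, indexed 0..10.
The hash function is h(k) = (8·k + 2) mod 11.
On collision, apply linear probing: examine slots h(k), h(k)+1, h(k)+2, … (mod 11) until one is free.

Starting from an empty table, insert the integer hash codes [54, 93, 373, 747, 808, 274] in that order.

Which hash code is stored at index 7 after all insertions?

Insert 54: h=5, slot 5 empty -> index 5.
Insert 93: h=9, slot 9 empty -> index 9.
Insert 373: h=5, slot 5 occupied -> index 6.
Insert 747: h=5, slots 5,6 occupied -> index 7.
Insert 808: h=9, slot 9 occupied -> index 10.
Insert 274: h=5, slots 5,6,7 occupied -> index 8.
Table: [—, —, —, —, —, 54, 373, 747, 274, 93, 808]

747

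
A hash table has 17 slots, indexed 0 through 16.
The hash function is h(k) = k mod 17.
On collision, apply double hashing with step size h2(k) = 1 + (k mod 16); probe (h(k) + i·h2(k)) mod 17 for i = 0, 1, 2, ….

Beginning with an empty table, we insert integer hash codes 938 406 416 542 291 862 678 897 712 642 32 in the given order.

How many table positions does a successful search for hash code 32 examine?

4

Insert 938: h=3, slot 3 empty -> index 3.
Insert 406: h=15, slot 15 empty -> index 15.
Insert 416: h=8, slot 8 empty -> index 8.
Insert 542: h=15, h2=15, slot 15 occupied -> index 13.
Insert 291: h=2, slot 2 empty -> index 2.
Insert 862: h=12, slot 12 empty -> index 12.
Insert 678: h=15, h2=7, slot 15 occupied -> index 5.
Insert 897: h=13, h2=2, slots 13,15 occupied -> index 0.
Insert 712: h=15, h2=9, slot 15 occupied -> index 7.
Insert 642: h=13, h2=3, slot 13 occupied -> index 16.
Insert 32: h=15, h2=1, slots 15,16,0 occupied -> index 1.
Table: [897, 32, 291, 938, ., 678, ., 712, 416, ., ., ., 862, 542, ., 406, 642]
Lookup 32: h=15, h2=1, probe 15,16,0,1 → found at 1.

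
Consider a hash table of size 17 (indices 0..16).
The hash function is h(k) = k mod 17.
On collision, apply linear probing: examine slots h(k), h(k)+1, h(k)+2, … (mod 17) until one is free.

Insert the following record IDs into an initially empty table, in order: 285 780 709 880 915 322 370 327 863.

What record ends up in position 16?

285 hashes to 13; slot 13 is free -> place at 13.
780 hashes to 15; slot 15 is free -> place at 15.
709 hashes to 12; slot 12 is free -> place at 12.
880 hashes to 13; 13 taken -> place at 14.
915 hashes to 14; 14,15 taken -> place at 16.
322 hashes to 16; 16 taken -> place at 0.
370 hashes to 13; 13,14,15,16,0 taken -> place at 1.
327 hashes to 4; slot 4 is free -> place at 4.
863 hashes to 13; 13,14,15,16,0,1 taken -> place at 2.
Table: [322, 370, 863, ., 327, ., ., ., ., ., ., ., 709, 285, 880, 780, 915]

915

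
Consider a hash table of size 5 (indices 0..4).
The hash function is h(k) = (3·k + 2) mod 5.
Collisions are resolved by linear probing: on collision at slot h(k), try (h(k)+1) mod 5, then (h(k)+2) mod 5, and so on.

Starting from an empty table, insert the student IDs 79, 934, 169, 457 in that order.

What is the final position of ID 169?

Insert 79: h=4, slot 4 empty → index 4.
Insert 934: h=4, slot 4 occupied → index 0.
Insert 169: h=4, slots 4,0 occupied → index 1.
Insert 457: h=3, slot 3 empty → index 3.
Table: [934, 169, ., 457, 79]

1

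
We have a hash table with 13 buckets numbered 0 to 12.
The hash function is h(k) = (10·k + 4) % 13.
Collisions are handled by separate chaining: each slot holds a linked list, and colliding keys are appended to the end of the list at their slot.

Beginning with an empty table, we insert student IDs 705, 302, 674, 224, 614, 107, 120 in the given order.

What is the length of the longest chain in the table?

Insert 705: h=8, bucket 8 empty -> new chain.
Insert 302: h=8, bucket 8 nonempty -> append to chain.
Insert 674: h=10, bucket 10 empty -> new chain.
Insert 224: h=8, bucket 8 nonempty -> append to chain.
Insert 614: h=8, bucket 8 nonempty -> append to chain.
Insert 107: h=8, bucket 8 nonempty -> append to chain.
Insert 120: h=8, bucket 8 nonempty -> append to chain.
Final buckets:
0: —
1: —
2: —
3: —
4: —
5: —
6: —
7: —
8: 705 -> 302 -> 224 -> 614 -> 107 -> 120
9: —
10: 674
11: —
12: —

6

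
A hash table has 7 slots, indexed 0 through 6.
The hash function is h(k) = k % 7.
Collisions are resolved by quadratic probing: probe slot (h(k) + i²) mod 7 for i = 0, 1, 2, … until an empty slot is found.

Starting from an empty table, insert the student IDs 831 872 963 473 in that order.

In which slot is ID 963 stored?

831 hashes to 5; slot 5 is free => place at 5.
872 hashes to 4; slot 4 is free => place at 4.
963 hashes to 4; 4,5 taken => place at 1.
473 hashes to 4; 4,5,1 taken => place at 6.
Table: [_, 963, _, _, 872, 831, 473]

1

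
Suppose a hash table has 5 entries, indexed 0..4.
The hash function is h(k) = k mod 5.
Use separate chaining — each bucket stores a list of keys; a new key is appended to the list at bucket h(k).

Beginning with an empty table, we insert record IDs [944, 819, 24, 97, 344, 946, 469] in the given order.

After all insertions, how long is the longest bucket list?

944 -> bucket 4
819 -> bucket 4 (collision)
24 -> bucket 4 (collision)
97 -> bucket 2
344 -> bucket 4 (collision)
946 -> bucket 1
469 -> bucket 4 (collision)
Final buckets:
0: ∅
1: 946
2: 97
3: ∅
4: 944 -> 819 -> 24 -> 344 -> 469

5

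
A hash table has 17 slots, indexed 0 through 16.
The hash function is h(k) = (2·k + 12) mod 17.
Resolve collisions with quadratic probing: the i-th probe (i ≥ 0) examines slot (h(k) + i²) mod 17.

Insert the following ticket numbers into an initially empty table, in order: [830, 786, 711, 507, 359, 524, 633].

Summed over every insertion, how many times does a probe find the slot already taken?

7

830 hashes to 6; slot 6 is free => place at 6.
786 hashes to 3; slot 3 is free => place at 3.
711 hashes to 6; 6 taken => place at 7.
507 hashes to 6; 6,7 taken => place at 10.
359 hashes to 16; slot 16 is free => place at 16.
524 hashes to 6; 6,7,10 taken => place at 15.
633 hashes to 3; 3 taken => place at 4.
Table: [-, -, -, 786, 633, -, 830, 711, -, -, 507, -, -, -, -, 524, 359]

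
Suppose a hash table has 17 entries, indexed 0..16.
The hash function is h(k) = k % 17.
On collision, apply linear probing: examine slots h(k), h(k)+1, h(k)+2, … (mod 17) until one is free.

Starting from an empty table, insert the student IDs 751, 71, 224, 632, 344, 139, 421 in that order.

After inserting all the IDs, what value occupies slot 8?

139

751: h=3 → slot 3
71: h=3, probe 3,4 → slot 4
224: h=3, probe 3,4,5 → slot 5
632: h=3, probe 3,4,5,6 → slot 6
344: h=4, probe 4,5,6,7 → slot 7
139: h=3, probe 3,4,5,6,7,8 → slot 8
421: h=13 → slot 13
Table: [_, _, _, 751, 71, 224, 632, 344, 139, _, _, _, _, 421, _, _, _]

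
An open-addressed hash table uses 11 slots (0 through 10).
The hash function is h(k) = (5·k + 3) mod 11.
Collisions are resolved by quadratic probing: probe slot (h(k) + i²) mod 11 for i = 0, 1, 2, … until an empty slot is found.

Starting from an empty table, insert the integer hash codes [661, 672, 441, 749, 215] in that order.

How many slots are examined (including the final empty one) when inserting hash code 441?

3

Insert 661: h=8, slot 8 empty → index 8.
Insert 672: h=8, slot 8 occupied → index 9.
Insert 441: h=8, slots 8,9 occupied → index 1.
Insert 749: h=8, slots 8,9,1 occupied → index 6.
Insert 215: h=0, slot 0 empty → index 0.
Table: [215, 441, _, _, _, _, 749, _, 661, 672, _]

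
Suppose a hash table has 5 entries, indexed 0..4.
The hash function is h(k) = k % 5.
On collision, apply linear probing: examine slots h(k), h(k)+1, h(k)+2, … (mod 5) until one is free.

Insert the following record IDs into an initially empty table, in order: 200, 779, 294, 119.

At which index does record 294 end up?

1

Insert 200: h=0, slot 0 empty -> index 0.
Insert 779: h=4, slot 4 empty -> index 4.
Insert 294: h=4, slots 4,0 occupied -> index 1.
Insert 119: h=4, slots 4,0,1 occupied -> index 2.
Table: [200, 294, 119, ∅, 779]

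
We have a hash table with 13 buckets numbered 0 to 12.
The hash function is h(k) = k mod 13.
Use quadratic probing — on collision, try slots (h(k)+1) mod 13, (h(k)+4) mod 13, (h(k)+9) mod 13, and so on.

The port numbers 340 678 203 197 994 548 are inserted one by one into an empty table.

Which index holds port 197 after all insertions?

6

340: h=2 -> slot 2
678: h=2, probe 2,3 -> slot 3
203: h=8 -> slot 8
197: h=2, probe 2,3,6 -> slot 6
994: h=6, probe 6,7 -> slot 7
548: h=2, probe 2,3,6,11 -> slot 11
Table: [_, _, 340, 678, _, _, 197, 994, 203, _, _, 548, _]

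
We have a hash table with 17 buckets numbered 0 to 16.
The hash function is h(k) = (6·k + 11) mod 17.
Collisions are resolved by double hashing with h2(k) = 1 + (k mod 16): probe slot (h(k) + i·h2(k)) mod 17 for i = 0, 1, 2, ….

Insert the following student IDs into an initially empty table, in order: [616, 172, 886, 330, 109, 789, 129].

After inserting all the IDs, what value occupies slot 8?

616: h=1 => slot 1
172: h=6 => slot 6
886: h=6, h2=7, probe 6,13 => slot 13
330: h=2 => slot 2
109: h=2, h2=14, probe 2,16 => slot 16
789: h=2, h2=6, probe 2,8 => slot 8
129: h=3 => slot 3
Table: [-, 616, 330, 129, -, -, 172, -, 789, -, -, -, -, 886, -, -, 109]

789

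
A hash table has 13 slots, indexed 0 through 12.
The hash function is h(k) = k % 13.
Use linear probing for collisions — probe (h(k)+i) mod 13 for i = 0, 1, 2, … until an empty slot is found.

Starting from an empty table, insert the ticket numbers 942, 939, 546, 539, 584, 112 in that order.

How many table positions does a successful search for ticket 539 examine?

Insert 942: h=6, slot 6 empty => index 6.
Insert 939: h=3, slot 3 empty => index 3.
Insert 546: h=0, slot 0 empty => index 0.
Insert 539: h=6, slot 6 occupied => index 7.
Insert 584: h=12, slot 12 empty => index 12.
Insert 112: h=8, slot 8 empty => index 8.
Table: [546, -, -, 939, -, -, 942, 539, 112, -, -, -, 584]
Lookup 539: h=6, probe 6,7 → found at 7.

2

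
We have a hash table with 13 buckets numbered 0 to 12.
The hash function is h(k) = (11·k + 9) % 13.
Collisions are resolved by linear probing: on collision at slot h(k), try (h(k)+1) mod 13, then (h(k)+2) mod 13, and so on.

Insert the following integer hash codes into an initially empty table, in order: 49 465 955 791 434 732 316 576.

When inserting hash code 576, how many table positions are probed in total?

49: h=2 => slot 2
465: h=2, probe 2,3 => slot 3
955: h=10 => slot 10
791: h=0 => slot 0
434: h=12 => slot 12
732: h=1 => slot 1
316: h=1, probe 1,2,3,4 => slot 4
576: h=1, probe 1,2,3,4,5 => slot 5
Table: [791, 732, 49, 465, 316, 576, _, _, _, _, 955, _, 434]

5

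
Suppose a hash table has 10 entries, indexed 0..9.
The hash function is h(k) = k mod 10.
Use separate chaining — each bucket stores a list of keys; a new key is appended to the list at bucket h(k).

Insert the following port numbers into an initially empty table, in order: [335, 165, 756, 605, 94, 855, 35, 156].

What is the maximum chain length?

5

335 → bucket 5
165 → bucket 5 (collision)
756 → bucket 6
605 → bucket 5 (collision)
94 → bucket 4
855 → bucket 5 (collision)
35 → bucket 5 (collision)
156 → bucket 6 (collision)
Final buckets:
0: —
1: —
2: —
3: —
4: 94
5: 335 -> 165 -> 605 -> 855 -> 35
6: 756 -> 156
7: —
8: —
9: —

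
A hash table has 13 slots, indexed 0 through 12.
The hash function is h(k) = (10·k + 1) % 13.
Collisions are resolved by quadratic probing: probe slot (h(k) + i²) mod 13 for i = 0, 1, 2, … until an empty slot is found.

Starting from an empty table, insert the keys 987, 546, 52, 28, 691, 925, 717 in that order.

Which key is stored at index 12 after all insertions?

925

Insert 987: h=4, slot 4 empty => index 4.
Insert 546: h=1, slot 1 empty => index 1.
Insert 52: h=1, slot 1 occupied => index 2.
Insert 28: h=8, slot 8 empty => index 8.
Insert 691: h=8, slot 8 occupied => index 9.
Insert 925: h=8, slots 8,9 occupied => index 12.
Insert 717: h=8, slots 8,9,12,4 occupied => index 11.
Table: [-, 546, 52, -, 987, -, -, -, 28, 691, -, 717, 925]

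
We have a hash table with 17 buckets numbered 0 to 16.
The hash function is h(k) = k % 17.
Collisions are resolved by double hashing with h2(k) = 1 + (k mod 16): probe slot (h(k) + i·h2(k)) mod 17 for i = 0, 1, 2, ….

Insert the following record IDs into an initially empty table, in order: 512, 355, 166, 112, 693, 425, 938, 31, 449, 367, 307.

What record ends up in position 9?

367

512 hashes to 2; slot 2 is free → place at 2.
355 hashes to 15; slot 15 is free → place at 15.
166 hashes to 13; slot 13 is free → place at 13.
112 hashes to 10; slot 10 is free → place at 10.
693 hashes to 13, h2=6; 13,2 taken → place at 8.
425 hashes to 0; slot 0 is free → place at 0.
938 hashes to 3; slot 3 is free → place at 3.
31 hashes to 14; slot 14 is free → place at 14.
449 hashes to 7; slot 7 is free → place at 7.
367 hashes to 10, h2=16; 10 taken → place at 9.
307 hashes to 1; slot 1 is free → place at 1.
Table: [425, 307, 512, 938, -, -, -, 449, 693, 367, 112, -, -, 166, 31, 355, -]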